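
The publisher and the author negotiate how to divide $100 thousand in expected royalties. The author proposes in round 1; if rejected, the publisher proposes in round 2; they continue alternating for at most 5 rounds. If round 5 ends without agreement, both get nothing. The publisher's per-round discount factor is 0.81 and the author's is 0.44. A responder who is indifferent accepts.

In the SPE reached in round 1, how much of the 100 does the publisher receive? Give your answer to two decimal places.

61.53

Round 5 (the author proposes): rejection yields 0 for the publisher; the author offers 0 and keeps 100.
Round 4 (the publisher proposes): the author can get 100 next round, worth 0.44 × 100 = 44 now; the publisher offers that and keeps 56.
Round 3 (the author proposes): the publisher can get 56 next round, worth 0.81 × 56 = 45.36 now; the author offers that and keeps 54.64.
Round 2 (the publisher proposes): the author can get 54.64 next round, worth 0.44 × 54.64 = 24.0416 now; the publisher offers that and keeps 75.9584.
Round 1 (the author proposes): the publisher can get 75.9584 next round, worth 0.81 × 75.9584 = 61.526304 now; the author offers that and keeps 38.473696.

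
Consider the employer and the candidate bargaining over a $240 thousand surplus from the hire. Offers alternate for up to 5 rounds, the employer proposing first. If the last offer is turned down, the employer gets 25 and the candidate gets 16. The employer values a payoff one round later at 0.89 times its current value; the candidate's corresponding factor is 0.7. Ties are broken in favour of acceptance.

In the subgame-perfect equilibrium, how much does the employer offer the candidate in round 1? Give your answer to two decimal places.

36.20

Round 5 (the employer proposes): the candidate gets 16 if talks fail, so the employer offers 16 and keeps 224.
Round 4 (the candidate proposes): the employer can get 224 next round, worth 0.89 × 224 = 199.36 now, so the candidate offers 199.36, keeping 40.64.
Round 3 (the employer proposes): the candidate can get 40.64 next round, worth 0.7 × 40.64 = 28.448 now. The employer offers 28.448 and keeps 240 − 28.448 = 211.552.
Round 2 (the candidate proposes): the employer can get 211.552 next round, worth 0.89 × 211.552 = 188.28128 now. The candidate offers 188.28128 and keeps 240 − 188.28128 = 51.71872.
Round 1 (the employer proposes): the candidate can get 51.71872 next round, worth 0.7 × 51.71872 = 36.203104 now. The employer offers 36.203104 and keeps 240 − 36.203104 = 203.796896.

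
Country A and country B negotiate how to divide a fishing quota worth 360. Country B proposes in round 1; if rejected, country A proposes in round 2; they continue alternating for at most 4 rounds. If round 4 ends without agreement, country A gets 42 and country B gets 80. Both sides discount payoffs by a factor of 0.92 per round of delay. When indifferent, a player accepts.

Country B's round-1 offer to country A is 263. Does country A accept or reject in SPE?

Round 4 (country A proposes): country B gets 80 if talks fail, so country A offers 80 and keeps 280.
Round 3 (country B proposes): country A can get 280 next round, worth 0.92 × 280 = 257.6 now. Country B offers 257.6 and keeps 360 − 257.6 = 102.4.
Round 2 (country A proposes): country B can get 102.4 next round, worth 0.92 × 102.4 = 94.208 now; country A offers that and keeps 265.792.
So by rejecting in round 1, country A gets 265.792 next round, worth 0.92 × 265.792 = 244.52864 now.
Offer 263 ≥ 244.52864, so country A accepts.

Accept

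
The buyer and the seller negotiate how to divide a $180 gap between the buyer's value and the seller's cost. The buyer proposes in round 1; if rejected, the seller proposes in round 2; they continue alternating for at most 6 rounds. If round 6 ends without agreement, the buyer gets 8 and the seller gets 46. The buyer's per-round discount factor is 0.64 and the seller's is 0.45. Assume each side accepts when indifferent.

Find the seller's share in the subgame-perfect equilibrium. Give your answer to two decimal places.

Round 6 (the seller proposes): the buyer gets 8 if talks fail, so the seller offers 8 and keeps 172.
Round 5 (the buyer proposes): the seller can get 172 next round, worth 0.45 × 172 = 77.4 now, so the buyer offers 77.4, keeping 102.6.
Round 4 (the seller proposes): the buyer can get 102.6 next round, worth 0.64 × 102.6 = 65.664 now, so the seller offers 65.664, keeping 114.336.
Round 3 (the buyer proposes): the seller can get 114.336 next round, worth 0.45 × 114.336 = 51.4512 now; the buyer offers that and keeps 128.5488.
Round 2 (the seller proposes): the buyer can get 128.5488 next round, worth 0.64 × 128.5488 = 82.271232 now, so the seller offers 82.271232, keeping 97.728768.
Round 1 (the buyer proposes): the seller can get 97.728768 next round, worth 0.45 × 97.728768 = 43.9779456 now. The buyer offers 43.9779456 and keeps 180 − 43.9779456 = 136.0220544.

43.98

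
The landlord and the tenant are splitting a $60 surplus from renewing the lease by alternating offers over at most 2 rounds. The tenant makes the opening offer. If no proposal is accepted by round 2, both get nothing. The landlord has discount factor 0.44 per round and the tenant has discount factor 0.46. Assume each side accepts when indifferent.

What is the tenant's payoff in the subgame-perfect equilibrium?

Round 2 (the landlord proposes): rejection yields 0 for the tenant; the landlord offers 0 and keeps 60.
Round 1 (the tenant proposes): the landlord can get 60 next round, worth 0.44 × 60 = 26.4 now. The tenant offers 26.4 and keeps 60 − 26.4 = 33.6.

33.6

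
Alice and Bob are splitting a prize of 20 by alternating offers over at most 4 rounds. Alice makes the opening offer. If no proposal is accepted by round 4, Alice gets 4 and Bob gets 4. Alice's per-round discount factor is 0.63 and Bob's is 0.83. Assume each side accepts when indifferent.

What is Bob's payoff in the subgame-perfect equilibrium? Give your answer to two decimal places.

Round 4 (Bob proposes): Alice gets 4 if talks fail, so Bob offers 4 and keeps 16.
Round 3 (Alice proposes): Bob can get 16 next round, worth 0.83 × 16 = 13.28 now, so Alice offers 13.28, keeping 6.72.
Round 2 (Bob proposes): Alice can get 6.72 next round, worth 0.63 × 6.72 = 4.2336 now. Bob offers 4.2336 and keeps 20 − 4.2336 = 15.7664.
Round 1 (Alice proposes): Bob can get 15.7664 next round, worth 0.83 × 15.7664 = 13.086112 now. Alice offers 13.086112 and keeps 20 − 13.086112 = 6.913888.

13.09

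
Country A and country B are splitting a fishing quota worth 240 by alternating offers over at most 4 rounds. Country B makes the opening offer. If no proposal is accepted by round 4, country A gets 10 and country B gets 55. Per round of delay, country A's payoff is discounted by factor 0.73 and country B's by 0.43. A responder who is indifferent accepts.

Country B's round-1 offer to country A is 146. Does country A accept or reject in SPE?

Round 4 (country A proposes): country B gets 55 if talks fail, so country A offers 55 and keeps 185.
Round 3 (country B proposes): country A can get 185 next round, worth 0.73 × 185 = 135.05 now, so country B offers 135.05, keeping 104.95.
Round 2 (country A proposes): country B can get 104.95 next round, worth 0.43 × 104.95 = 45.1285 now; country A offers that and keeps 194.8715.
So by rejecting in round 1, country A gets 194.8715 next round, worth 0.73 × 194.8715 = 142.256195 now.
Offer 146 ≥ 142.256195, so country A accepts.

Accept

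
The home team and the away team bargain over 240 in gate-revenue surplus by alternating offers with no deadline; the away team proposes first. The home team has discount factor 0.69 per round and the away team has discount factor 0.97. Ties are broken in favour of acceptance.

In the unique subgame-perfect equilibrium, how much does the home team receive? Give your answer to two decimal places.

15.02

Let x be the away team's share when the away team proposes and y be the home team's share when the home team proposes.
The home team accepts iff offered ≥ 0.69·y, so x = 240 − 0.69y. Symmetrically y = 240 − 0.97x.
Substituting: x = 240 − 0.69(240 − 0.97x), giving x(1 − 0.97·0.69) = 240(1 − 0.69).
So x = 240 × 0.31 / 0.3307 ≈ 224.9773, and the home team receives 240 − x ≈ 15.0227.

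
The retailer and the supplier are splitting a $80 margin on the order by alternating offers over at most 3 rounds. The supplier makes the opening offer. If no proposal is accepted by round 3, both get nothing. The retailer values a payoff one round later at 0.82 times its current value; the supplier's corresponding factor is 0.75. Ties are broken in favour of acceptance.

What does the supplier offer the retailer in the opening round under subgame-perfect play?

Solve by backward induction from round 3.
Round 3 (the supplier proposes): rejection yields 0 for the retailer; the supplier offers 0 and keeps 80.
Round 2 (the retailer proposes): the supplier can get 80 next round, worth 0.75 × 80 = 60 now. The retailer offers 60 and keeps 80 − 60 = 20.
Round 1 (the supplier proposes): the retailer can get 20 next round, worth 0.82 × 20 = 16.4 now; the supplier offers that and keeps 63.6.

16.4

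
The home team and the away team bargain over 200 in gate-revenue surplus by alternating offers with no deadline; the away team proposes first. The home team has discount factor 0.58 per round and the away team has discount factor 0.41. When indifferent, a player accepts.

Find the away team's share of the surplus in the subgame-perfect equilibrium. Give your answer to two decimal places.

110.21

When the away team proposes, the home team accepts any offer worth at least 0.58 times what the home team would get by proposing next round; and vice versa.
This gives x = 200 − 0.58y and y = 200 − 0.41x, where x and y are each side's share when it proposes.
Hence (1 − 0.58·0.41)x = 200(1 − 0.58), i.e. 0.7622·x = 84.
x ≈ 110.2073; the home team's share is 200 − x ≈ 89.7927.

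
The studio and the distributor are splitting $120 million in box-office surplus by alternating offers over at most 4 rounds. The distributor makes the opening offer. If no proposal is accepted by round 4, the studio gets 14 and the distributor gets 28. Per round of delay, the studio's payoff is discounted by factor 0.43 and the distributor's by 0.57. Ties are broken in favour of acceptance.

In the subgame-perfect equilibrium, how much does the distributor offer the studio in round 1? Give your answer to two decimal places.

31.88

Round 4 (the studio proposes): the distributor gets 28 if talks fail, so the studio offers 28 and keeps 92.
Round 3 (the distributor proposes): the studio can get 92 next round, worth 0.43 × 92 = 39.56 now, so the distributor offers 39.56, keeping 80.44.
Round 2 (the studio proposes): the distributor can get 80.44 next round, worth 0.57 × 80.44 = 45.8508 now, so the studio offers 45.8508, keeping 74.1492.
Round 1 (the distributor proposes): the studio can get 74.1492 next round, worth 0.43 × 74.1492 = 31.884156 now; the distributor offers that and keeps 88.115844.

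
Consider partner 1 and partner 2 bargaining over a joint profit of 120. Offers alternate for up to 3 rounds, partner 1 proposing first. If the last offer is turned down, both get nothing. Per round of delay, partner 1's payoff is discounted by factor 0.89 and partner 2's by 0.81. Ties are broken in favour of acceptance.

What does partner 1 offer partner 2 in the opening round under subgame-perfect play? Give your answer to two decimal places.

10.69

Round 3 (partner 1 proposes): partner 2 will accept anything ≥ 0, so partner 1 offers 0 and keeps 120.
Round 2 (partner 2 proposes): partner 1 can get 120 next round, worth 0.89 × 120 = 106.8 now; partner 2 offers that and keeps 13.2.
Round 1 (partner 1 proposes): partner 2 can get 13.2 next round, worth 0.81 × 13.2 = 10.692 now. Partner 1 offers 10.692 and keeps 120 − 10.692 = 109.308.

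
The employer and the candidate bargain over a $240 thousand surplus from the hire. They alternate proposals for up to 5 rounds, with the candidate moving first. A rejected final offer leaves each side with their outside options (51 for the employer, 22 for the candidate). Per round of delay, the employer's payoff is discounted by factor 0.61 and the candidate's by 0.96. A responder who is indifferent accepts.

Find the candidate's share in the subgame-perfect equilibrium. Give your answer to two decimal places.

Work backward from the last round.
Round 5 (the candidate proposes): the employer gets 51 if talks fail, so the candidate offers 51 and keeps 189.
Round 4 (the employer proposes): the candidate can get 189 next round, worth 0.96 × 189 = 181.44 now, so the employer offers 181.44, keeping 58.56.
Round 3 (the candidate proposes): the employer can get 58.56 next round, worth 0.61 × 58.56 = 35.7216 now; the candidate offers that and keeps 204.2784.
Round 2 (the employer proposes): the candidate can get 204.2784 next round, worth 0.96 × 204.2784 = 196.107264 now. The employer offers 196.107264 and keeps 240 − 196.107264 = 43.892736.
Round 1 (the candidate proposes): the employer can get 43.892736 next round, worth 0.61 × 43.892736 = 26.77456896 now, so the candidate offers 26.77456896, keeping 213.22543104.

213.23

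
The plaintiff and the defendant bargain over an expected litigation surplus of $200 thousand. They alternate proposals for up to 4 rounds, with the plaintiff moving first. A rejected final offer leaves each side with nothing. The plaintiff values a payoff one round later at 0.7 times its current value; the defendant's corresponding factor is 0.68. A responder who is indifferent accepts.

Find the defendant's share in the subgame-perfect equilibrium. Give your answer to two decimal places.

105.54

Round 4 (the defendant proposes): rejection yields 0 for the plaintiff; the defendant offers 0 and keeps 200.
Round 3 (the plaintiff proposes): the defendant can get 200 next round, worth 0.68 × 200 = 136 now, so the plaintiff offers 136, keeping 64.
Round 2 (the defendant proposes): the plaintiff can get 64 next round, worth 0.7 × 64 = 44.8 now; the defendant offers that and keeps 155.2.
Round 1 (the plaintiff proposes): the defendant can get 155.2 next round, worth 0.68 × 155.2 = 105.536 now; the plaintiff offers that and keeps 94.464.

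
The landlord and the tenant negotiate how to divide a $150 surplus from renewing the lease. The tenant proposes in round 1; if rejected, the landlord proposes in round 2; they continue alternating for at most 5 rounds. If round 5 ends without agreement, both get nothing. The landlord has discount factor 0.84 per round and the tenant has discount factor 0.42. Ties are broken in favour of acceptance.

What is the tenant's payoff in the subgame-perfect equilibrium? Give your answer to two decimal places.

Round 5 (the tenant proposes): rejection yields 0 for the landlord; the tenant offers 0 and keeps 150.
Round 4 (the landlord proposes): the tenant can get 150 next round, worth 0.42 × 150 = 63 now, so the landlord offers 63, keeping 87.
Round 3 (the tenant proposes): the landlord can get 87 next round, worth 0.84 × 87 = 73.08 now. The tenant offers 73.08 and keeps 150 − 73.08 = 76.92.
Round 2 (the landlord proposes): the tenant can get 76.92 next round, worth 0.42 × 76.92 = 32.3064 now; the landlord offers that and keeps 117.6936.
Round 1 (the tenant proposes): the landlord can get 117.6936 next round, worth 0.84 × 117.6936 = 98.862624 now, so the tenant offers 98.862624, keeping 51.137376.

51.14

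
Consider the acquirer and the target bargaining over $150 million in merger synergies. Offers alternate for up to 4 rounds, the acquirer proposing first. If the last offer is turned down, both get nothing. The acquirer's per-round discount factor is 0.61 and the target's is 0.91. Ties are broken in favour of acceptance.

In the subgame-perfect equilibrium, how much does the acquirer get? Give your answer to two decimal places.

Round 4 (the target proposes): rejection yields 0 for the acquirer; the target offers 0 and keeps 150.
Round 3 (the acquirer proposes): the target can get 150 next round, worth 0.91 × 150 = 136.5 now; the acquirer offers that and keeps 13.5.
Round 2 (the target proposes): the acquirer can get 13.5 next round, worth 0.61 × 13.5 = 8.235 now; the target offers that and keeps 141.765.
Round 1 (the acquirer proposes): the target can get 141.765 next round, worth 0.91 × 141.765 = 129.00615 now; the acquirer offers that and keeps 20.99385.

20.99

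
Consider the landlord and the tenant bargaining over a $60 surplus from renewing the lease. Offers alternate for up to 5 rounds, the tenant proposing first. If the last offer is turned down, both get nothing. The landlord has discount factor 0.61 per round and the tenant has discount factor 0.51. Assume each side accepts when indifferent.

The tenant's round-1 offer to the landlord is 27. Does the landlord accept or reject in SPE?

Accept

Work out the landlord's continuation value if the offer is rejected.
Round 5 (the tenant proposes): the landlord will accept anything ≥ 0, so the tenant offers 0 and keeps 60.
Round 4 (the landlord proposes): the tenant can get 60 next round, worth 0.51 × 60 = 30.6 now. The landlord offers 30.6 and keeps 60 − 30.6 = 29.4.
Round 3 (the tenant proposes): the landlord can get 29.4 next round, worth 0.61 × 29.4 = 17.934 now. The tenant offers 17.934 and keeps 60 − 17.934 = 42.066.
Round 2 (the landlord proposes): the tenant can get 42.066 next round, worth 0.51 × 42.066 = 21.45366 now. The landlord offers 21.45366 and keeps 60 − 21.45366 = 38.54634.
So by rejecting in round 1, the landlord gets 38.54634 next round, worth 0.61 × 38.54634 = 23.5132674 now.
Offer 27 ≥ 23.5132674, so the landlord accepts.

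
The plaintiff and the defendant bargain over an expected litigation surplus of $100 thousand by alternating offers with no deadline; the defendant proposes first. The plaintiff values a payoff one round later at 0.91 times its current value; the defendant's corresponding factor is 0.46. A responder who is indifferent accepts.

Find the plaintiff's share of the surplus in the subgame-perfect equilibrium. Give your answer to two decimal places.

Let x be the defendant's share when the defendant proposes and y be the plaintiff's share when the plaintiff proposes.
The plaintiff accepts iff offered ≥ 0.91·y, so x = 100 − 0.91y. Symmetrically y = 100 − 0.46x.
Substituting: x = 100 − 0.91(100 − 0.46x), giving x(1 − 0.46·0.91) = 100(1 − 0.91).
So x = 100 × 0.09 / 0.5814 ≈ 15.4799, and the plaintiff receives 100 − x ≈ 84.5201.

84.52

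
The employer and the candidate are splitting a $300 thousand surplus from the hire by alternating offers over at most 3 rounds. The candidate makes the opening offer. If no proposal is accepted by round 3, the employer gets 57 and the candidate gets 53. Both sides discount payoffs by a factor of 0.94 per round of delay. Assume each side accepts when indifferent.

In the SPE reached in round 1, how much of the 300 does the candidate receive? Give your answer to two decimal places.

232.71

Round 3 (the candidate proposes): the employer gets 57 if talks fail, so the candidate offers 57 and keeps 243.
Round 2 (the employer proposes): the candidate can get 243 next round, worth 0.94 × 243 = 228.42 now. The employer offers 228.42 and keeps 300 − 228.42 = 71.58.
Round 1 (the candidate proposes): the employer can get 71.58 next round, worth 0.94 × 71.58 = 67.2852 now, so the candidate offers 67.2852, keeping 232.7148.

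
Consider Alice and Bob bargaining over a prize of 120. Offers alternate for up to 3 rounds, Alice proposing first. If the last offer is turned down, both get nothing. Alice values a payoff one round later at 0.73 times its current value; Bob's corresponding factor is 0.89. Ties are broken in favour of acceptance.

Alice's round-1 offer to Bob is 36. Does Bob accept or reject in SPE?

Accept

Round 3 (Alice proposes): Bob will accept anything ≥ 0, so Alice offers 0 and keeps 120.
Round 2 (Bob proposes): Alice can get 120 next round, worth 0.73 × 120 = 87.6 now. Bob offers 87.6 and keeps 120 − 87.6 = 32.4.
So by rejecting in round 1, Bob gets 32.4 next round, worth 0.89 × 32.4 = 28.836 now.
Offer 36 ≥ 28.836, so Bob accepts.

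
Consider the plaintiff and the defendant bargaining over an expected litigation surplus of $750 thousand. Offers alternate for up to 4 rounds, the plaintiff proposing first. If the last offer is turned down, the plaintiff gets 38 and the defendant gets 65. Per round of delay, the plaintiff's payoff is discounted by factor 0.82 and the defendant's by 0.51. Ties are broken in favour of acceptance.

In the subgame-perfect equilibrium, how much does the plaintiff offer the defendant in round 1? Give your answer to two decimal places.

Round 4 (the defendant proposes): the plaintiff gets 38 if talks fail, so the defendant offers 38 and keeps 712.
Round 3 (the plaintiff proposes): the defendant can get 712 next round, worth 0.51 × 712 = 363.12 now; the plaintiff offers that and keeps 386.88.
Round 2 (the defendant proposes): the plaintiff can get 386.88 next round, worth 0.82 × 386.88 = 317.2416 now; the defendant offers that and keeps 432.7584.
Round 1 (the plaintiff proposes): the defendant can get 432.7584 next round, worth 0.51 × 432.7584 = 220.706784 now, so the plaintiff offers 220.706784, keeping 529.293216.

220.71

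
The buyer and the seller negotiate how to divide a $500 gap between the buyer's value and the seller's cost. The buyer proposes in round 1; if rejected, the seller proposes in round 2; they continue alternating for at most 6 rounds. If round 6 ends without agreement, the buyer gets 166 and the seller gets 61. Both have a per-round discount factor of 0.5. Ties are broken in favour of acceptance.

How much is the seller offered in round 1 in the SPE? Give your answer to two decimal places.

Round 6 (the seller proposes): the buyer gets 166 if talks fail, so the seller offers 166 and keeps 334.
Round 5 (the buyer proposes): the seller can get 334 next round, worth 0.5 × 334 = 167 now, so the buyer offers 167, keeping 333.
Round 4 (the seller proposes): the buyer can get 333 next round, worth 0.5 × 333 = 166.5 now, so the seller offers 166.5, keeping 333.5.
Round 3 (the buyer proposes): the seller can get 333.5 next round, worth 0.5 × 333.5 = 166.75 now, so the buyer offers 166.75, keeping 333.25.
Round 2 (the seller proposes): the buyer can get 333.25 next round, worth 0.5 × 333.25 = 166.625 now. The seller offers 166.625 and keeps 500 − 166.625 = 333.375.
Round 1 (the buyer proposes): the seller can get 333.375 next round, worth 0.5 × 333.375 = 166.6875 now; the buyer offers that and keeps 333.3125.

166.69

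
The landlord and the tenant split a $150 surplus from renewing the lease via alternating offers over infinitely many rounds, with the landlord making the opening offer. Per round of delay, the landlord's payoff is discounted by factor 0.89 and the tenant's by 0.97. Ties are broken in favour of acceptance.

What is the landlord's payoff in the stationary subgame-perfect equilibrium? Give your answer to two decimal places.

Let x be the landlord's share when the landlord proposes and y be the tenant's share when the tenant proposes.
The tenant accepts iff offered ≥ 0.97·y, so x = 150 − 0.97y. Symmetrically y = 150 − 0.89x.
Substituting: x = 150 − 0.97(150 − 0.89x), giving x(1 − 0.89·0.97) = 150(1 − 0.97).
So x = 150 × 0.03 / 0.1367 ≈ 32.9188, and the tenant receives 150 − x ≈ 117.0812.

32.92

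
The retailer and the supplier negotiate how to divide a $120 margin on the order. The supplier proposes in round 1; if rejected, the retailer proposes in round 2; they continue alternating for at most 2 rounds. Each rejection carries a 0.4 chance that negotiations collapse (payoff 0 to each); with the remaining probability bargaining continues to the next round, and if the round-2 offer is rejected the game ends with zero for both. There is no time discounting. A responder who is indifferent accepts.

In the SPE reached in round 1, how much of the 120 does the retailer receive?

By backward induction:
Round 2 (the retailer proposes): the supplier will accept anything ≥ 0, so the retailer offers 0 and keeps 120.
Round 1 (the supplier proposes): rejecting gives the retailer an expected 0.6 × 120 = 72. The supplier offers 72 and keeps 120 − 72 = 48.

72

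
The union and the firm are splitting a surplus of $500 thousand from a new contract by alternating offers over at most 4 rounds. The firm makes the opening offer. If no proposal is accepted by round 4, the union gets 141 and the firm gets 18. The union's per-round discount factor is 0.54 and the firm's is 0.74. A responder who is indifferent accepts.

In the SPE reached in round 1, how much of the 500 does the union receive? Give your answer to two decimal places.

174.21

By backward induction:
Round 4 (the union proposes): the firm gets 18 if talks fail, so the union offers 18 and keeps 482.
Round 3 (the firm proposes): the union can get 482 next round, worth 0.54 × 482 = 260.28 now; the firm offers that and keeps 239.72.
Round 2 (the union proposes): the firm can get 239.72 next round, worth 0.74 × 239.72 = 177.3928 now, so the union offers 177.3928, keeping 322.6072.
Round 1 (the firm proposes): the union can get 322.6072 next round, worth 0.54 × 322.6072 = 174.207888 now. The firm offers 174.207888 and keeps 500 − 174.207888 = 325.792112.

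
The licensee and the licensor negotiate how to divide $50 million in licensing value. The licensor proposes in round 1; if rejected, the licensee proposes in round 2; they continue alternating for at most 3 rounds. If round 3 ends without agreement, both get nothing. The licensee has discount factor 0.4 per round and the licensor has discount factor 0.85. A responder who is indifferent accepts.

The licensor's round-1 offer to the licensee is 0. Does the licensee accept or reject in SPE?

Reject

Work out the licensee's continuation value if the offer is rejected.
Round 3 (the licensor proposes): the licensee will accept anything ≥ 0, so the licensor offers 0 and keeps 50.
Round 2 (the licensee proposes): the licensor can get 50 next round, worth 0.85 × 50 = 42.5 now, so the licensee offers 42.5, keeping 7.5.
So by rejecting in round 1, the licensee gets 7.5 next round, worth 0.4 × 7.5 = 3 now.
Offer 0 < 3, so the licensee rejects.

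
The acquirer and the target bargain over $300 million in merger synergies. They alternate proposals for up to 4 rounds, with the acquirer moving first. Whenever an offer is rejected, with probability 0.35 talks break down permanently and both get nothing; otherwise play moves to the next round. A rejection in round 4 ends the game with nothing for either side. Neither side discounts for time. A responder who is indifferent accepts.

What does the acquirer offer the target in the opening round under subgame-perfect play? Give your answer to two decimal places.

By backward induction:
Round 4 (the target proposes): the acquirer will accept anything ≥ 0, so the target offers 0 and keeps 300.
Round 3 (the acquirer proposes): rejecting gives the target an expected 0.65 × 300 = 195; the acquirer offers that and keeps 105.
Round 2 (the target proposes): rejecting gives the acquirer an expected 0.65 × 105 = 68.25; the target offers that and keeps 231.75.
Round 1 (the acquirer proposes): rejecting gives the target an expected 0.65 × 231.75 = 150.6375, so the acquirer offers 150.6375, keeping 149.3625.

150.64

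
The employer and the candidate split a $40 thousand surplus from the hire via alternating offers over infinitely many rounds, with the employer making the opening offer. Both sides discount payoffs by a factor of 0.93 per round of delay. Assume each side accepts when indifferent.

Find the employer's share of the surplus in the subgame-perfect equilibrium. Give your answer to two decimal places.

20.73

When the employer proposes, the candidate accepts any offer worth at least 0.93 times what the candidate would get by proposing next round; and vice versa.
This gives x = 40 − 0.93y and y = 40 − 0.93x, where x and y are each side's share when it proposes.
Hence (1 − 0.93·0.93)x = 40(1 − 0.93), i.e. 0.1351·x = 2.8.
x ≈ 20.7254; the candidate's share is 40 − x ≈ 19.2746.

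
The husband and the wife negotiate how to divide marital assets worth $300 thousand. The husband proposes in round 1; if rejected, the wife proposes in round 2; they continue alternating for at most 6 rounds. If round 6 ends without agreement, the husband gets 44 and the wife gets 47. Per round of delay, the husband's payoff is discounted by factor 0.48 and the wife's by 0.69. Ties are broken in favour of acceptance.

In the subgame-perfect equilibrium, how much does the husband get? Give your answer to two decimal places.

137.33

Solve by backward induction from round 6.
Round 6 (the wife proposes): the husband gets 44 if talks fail, so the wife offers 44 and keeps 256.
Round 5 (the husband proposes): the wife can get 256 next round, worth 0.69 × 256 = 176.64 now, so the husband offers 176.64, keeping 123.36.
Round 4 (the wife proposes): the husband can get 123.36 next round, worth 0.48 × 123.36 = 59.2128 now, so the wife offers 59.2128, keeping 240.7872.
Round 3 (the husband proposes): the wife can get 240.7872 next round, worth 0.69 × 240.7872 = 166.143168 now, so the husband offers 166.143168, keeping 133.856832.
Round 2 (the wife proposes): the husband can get 133.856832 next round, worth 0.48 × 133.856832 = 64.25127936 now, so the wife offers 64.25127936, keeping 235.74872064.
Round 1 (the husband proposes): the wife can get 235.74872064 next round, worth 0.69 × 235.74872064 = 162.6666172416 now, so the husband offers 162.6666172416, keeping 137.3333827584.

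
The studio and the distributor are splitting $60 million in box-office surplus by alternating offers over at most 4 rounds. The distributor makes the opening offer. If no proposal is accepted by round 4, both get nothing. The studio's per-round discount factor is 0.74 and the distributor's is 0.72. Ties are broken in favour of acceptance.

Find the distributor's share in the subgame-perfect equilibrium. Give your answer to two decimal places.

23.91

Round 4 (the studio proposes): rejection yields 0 for the distributor; the studio offers 0 and keeps 60.
Round 3 (the distributor proposes): the studio can get 60 next round, worth 0.74 × 60 = 44.4 now. The distributor offers 44.4 and keeps 60 − 44.4 = 15.6.
Round 2 (the studio proposes): the distributor can get 15.6 next round, worth 0.72 × 15.6 = 11.232 now. The studio offers 11.232 and keeps 60 − 11.232 = 48.768.
Round 1 (the distributor proposes): the studio can get 48.768 next round, worth 0.74 × 48.768 = 36.08832 now, so the distributor offers 36.08832, keeping 23.91168.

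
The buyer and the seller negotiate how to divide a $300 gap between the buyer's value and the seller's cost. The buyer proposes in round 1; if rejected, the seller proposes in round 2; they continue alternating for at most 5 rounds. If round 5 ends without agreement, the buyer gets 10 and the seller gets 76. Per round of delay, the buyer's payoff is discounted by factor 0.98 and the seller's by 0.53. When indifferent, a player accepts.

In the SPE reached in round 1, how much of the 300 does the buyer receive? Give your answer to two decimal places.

274.67

Round 5 (the buyer proposes): the seller gets 76 if talks fail, so the buyer offers 76 and keeps 224.
Round 4 (the seller proposes): the buyer can get 224 next round, worth 0.98 × 224 = 219.52 now, so the seller offers 219.52, keeping 80.48.
Round 3 (the buyer proposes): the seller can get 80.48 next round, worth 0.53 × 80.48 = 42.6544 now; the buyer offers that and keeps 257.3456.
Round 2 (the seller proposes): the buyer can get 257.3456 next round, worth 0.98 × 257.3456 = 252.198688 now. The seller offers 252.198688 and keeps 300 − 252.198688 = 47.801312.
Round 1 (the buyer proposes): the seller can get 47.801312 next round, worth 0.53 × 47.801312 = 25.33469536 now. The buyer offers 25.33469536 and keeps 300 − 25.33469536 = 274.66530464.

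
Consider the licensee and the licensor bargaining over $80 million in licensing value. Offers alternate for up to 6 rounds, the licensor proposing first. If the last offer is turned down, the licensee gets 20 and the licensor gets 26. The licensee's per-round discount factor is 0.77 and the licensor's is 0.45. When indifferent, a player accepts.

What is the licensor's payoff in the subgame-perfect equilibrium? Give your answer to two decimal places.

29.39

Round 6 (the licensee proposes): the licensor gets 26 if talks fail, so the licensee offers 26 and keeps 54.
Round 5 (the licensor proposes): the licensee can get 54 next round, worth 0.77 × 54 = 41.58 now, so the licensor offers 41.58, keeping 38.42.
Round 4 (the licensee proposes): the licensor can get 38.42 next round, worth 0.45 × 38.42 = 17.289 now, so the licensee offers 17.289, keeping 62.711.
Round 3 (the licensor proposes): the licensee can get 62.711 next round, worth 0.77 × 62.711 = 48.28747 now. The licensor offers 48.28747 and keeps 80 − 48.28747 = 31.71253.
Round 2 (the licensee proposes): the licensor can get 31.71253 next round, worth 0.45 × 31.71253 = 14.2706385 now. The licensee offers 14.2706385 and keeps 80 − 14.2706385 = 65.7293615.
Round 1 (the licensor proposes): the licensee can get 65.7293615 next round, worth 0.77 × 65.7293615 = 50.611608355 now; the licensor offers that and keeps 29.388391645.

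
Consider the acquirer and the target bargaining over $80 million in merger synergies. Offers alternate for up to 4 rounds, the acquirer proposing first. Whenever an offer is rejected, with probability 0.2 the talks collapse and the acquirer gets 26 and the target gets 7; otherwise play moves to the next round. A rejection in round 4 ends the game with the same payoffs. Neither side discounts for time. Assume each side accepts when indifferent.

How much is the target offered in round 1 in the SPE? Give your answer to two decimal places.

Round 4 (the target proposes): the acquirer gets 26 if talks fail, so the target offers 26 and keeps 54.
Round 3 (the acquirer proposes): rejecting gives the target an expected 0.8 × 54 + 0.2 × 7 = 44.6, so the acquirer offers 44.6, keeping 35.4.
Round 2 (the target proposes): rejecting gives the acquirer an expected 0.8 × 35.4 + 0.2 × 26 = 33.52. The target offers 33.52 and keeps 80 − 33.52 = 46.48.
Round 1 (the acquirer proposes): rejecting gives the target an expected 0.8 × 46.48 + 0.2 × 7 = 38.584, so the acquirer offers 38.584, keeping 41.416.

38.58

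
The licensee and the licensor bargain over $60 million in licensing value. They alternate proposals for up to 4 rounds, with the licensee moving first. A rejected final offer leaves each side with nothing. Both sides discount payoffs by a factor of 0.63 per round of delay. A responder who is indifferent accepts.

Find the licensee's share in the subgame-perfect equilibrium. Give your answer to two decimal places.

31.01

Solve by backward induction from round 4.
Round 4 (the licensor proposes): the licensee will accept anything ≥ 0, so the licensor offers 0 and keeps 60.
Round 3 (the licensee proposes): the licensor can get 60 next round, worth 0.63 × 60 = 37.8 now; the licensee offers that and keeps 22.2.
Round 2 (the licensor proposes): the licensee can get 22.2 next round, worth 0.63 × 22.2 = 13.986 now, so the licensor offers 13.986, keeping 46.014.
Round 1 (the licensee proposes): the licensor can get 46.014 next round, worth 0.63 × 46.014 = 28.98882 now. The licensee offers 28.98882 and keeps 60 − 28.98882 = 31.01118.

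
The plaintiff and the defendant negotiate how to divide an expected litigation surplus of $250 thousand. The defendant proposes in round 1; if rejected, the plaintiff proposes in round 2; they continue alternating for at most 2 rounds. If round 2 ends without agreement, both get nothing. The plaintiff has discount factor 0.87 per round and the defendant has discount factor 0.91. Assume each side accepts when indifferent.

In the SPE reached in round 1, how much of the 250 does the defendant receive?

32.5

Solve by backward induction from round 2.
Round 2 (the plaintiff proposes): rejection yields 0 for the defendant; the plaintiff offers 0 and keeps 250.
Round 1 (the defendant proposes): the plaintiff can get 250 next round, worth 0.87 × 250 = 217.5 now, so the defendant offers 217.5, keeping 32.5.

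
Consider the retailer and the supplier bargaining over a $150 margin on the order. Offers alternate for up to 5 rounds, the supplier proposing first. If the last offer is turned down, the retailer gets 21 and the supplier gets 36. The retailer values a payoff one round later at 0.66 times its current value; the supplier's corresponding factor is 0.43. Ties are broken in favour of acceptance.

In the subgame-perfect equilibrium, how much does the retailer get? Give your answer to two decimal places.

74.14

Round 5 (the supplier proposes): the retailer gets 21 if talks fail, so the supplier offers 21 and keeps 129.
Round 4 (the retailer proposes): the supplier can get 129 next round, worth 0.43 × 129 = 55.47 now, so the retailer offers 55.47, keeping 94.53.
Round 3 (the supplier proposes): the retailer can get 94.53 next round, worth 0.66 × 94.53 = 62.3898 now, so the supplier offers 62.3898, keeping 87.6102.
Round 2 (the retailer proposes): the supplier can get 87.6102 next round, worth 0.43 × 87.6102 = 37.672386 now, so the retailer offers 37.672386, keeping 112.327614.
Round 1 (the supplier proposes): the retailer can get 112.327614 next round, worth 0.66 × 112.327614 = 74.13622524 now. The supplier offers 74.13622524 and keeps 150 − 74.13622524 = 75.86377476.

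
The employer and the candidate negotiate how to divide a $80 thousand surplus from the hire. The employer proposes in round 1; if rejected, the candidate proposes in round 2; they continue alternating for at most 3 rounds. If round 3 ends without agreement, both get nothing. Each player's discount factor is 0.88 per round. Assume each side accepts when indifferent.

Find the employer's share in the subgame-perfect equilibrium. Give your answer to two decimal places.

71.55

Round 3 (the employer proposes): rejection yields 0 for the candidate; the employer offers 0 and keeps 80.
Round 2 (the candidate proposes): the employer can get 80 next round, worth 0.88 × 80 = 70.4 now. The candidate offers 70.4 and keeps 80 − 70.4 = 9.6.
Round 1 (the employer proposes): the candidate can get 9.6 next round, worth 0.88 × 9.6 = 8.448 now. The employer offers 8.448 and keeps 80 − 8.448 = 71.552.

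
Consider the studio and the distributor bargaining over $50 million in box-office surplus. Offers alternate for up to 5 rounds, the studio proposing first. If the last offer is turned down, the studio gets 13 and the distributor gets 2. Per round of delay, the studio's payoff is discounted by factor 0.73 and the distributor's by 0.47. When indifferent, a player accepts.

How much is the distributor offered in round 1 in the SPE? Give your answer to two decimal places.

8.76

Round 5 (the studio proposes): the distributor gets 2 if talks fail, so the studio offers 2 and keeps 48.
Round 4 (the distributor proposes): the studio can get 48 next round, worth 0.73 × 48 = 35.04 now. The distributor offers 35.04 and keeps 50 − 35.04 = 14.96.
Round 3 (the studio proposes): the distributor can get 14.96 next round, worth 0.47 × 14.96 = 7.0312 now; the studio offers that and keeps 42.9688.
Round 2 (the distributor proposes): the studio can get 42.9688 next round, worth 0.73 × 42.9688 = 31.367224 now, so the distributor offers 31.367224, keeping 18.632776.
Round 1 (the studio proposes): the distributor can get 18.632776 next round, worth 0.47 × 18.632776 = 8.75740472 now. The studio offers 8.75740472 and keeps 50 − 8.75740472 = 41.24259528.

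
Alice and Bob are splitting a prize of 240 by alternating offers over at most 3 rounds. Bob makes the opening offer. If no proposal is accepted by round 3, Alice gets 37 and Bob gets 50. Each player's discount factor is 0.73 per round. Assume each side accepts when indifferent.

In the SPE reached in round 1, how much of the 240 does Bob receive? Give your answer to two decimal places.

172.98

Round 3 (Bob proposes): Alice gets 37 if talks fail, so Bob offers 37 and keeps 203.
Round 2 (Alice proposes): Bob can get 203 next round, worth 0.73 × 203 = 148.19 now; Alice offers that and keeps 91.81.
Round 1 (Bob proposes): Alice can get 91.81 next round, worth 0.73 × 91.81 = 67.0213 now, so Bob offers 67.0213, keeping 172.9787.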